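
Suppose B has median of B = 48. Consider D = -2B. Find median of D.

median of D = -96

A linear map preserves order up to sign, so median of D = a·median of B + b = (-2)·48 = -96.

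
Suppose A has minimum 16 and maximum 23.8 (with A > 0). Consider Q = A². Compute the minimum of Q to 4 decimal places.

A² is increasing on this domain, so min(Q) comes from min(A) = 16: min(Q) = square(16) = 256.

min(Q) = 256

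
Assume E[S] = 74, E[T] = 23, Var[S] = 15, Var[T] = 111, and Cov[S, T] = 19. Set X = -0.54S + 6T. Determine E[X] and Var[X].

E[X] = 98.04, Var[X] = 3877.254

E[X] = (-0.54)·E[S] + 6·E[T] = (-0.54)·74 + 6·23 = 98.04.
Var[X] = a²·Var[S] + b²·Var[T] + 2ab·Cov[S, T] with a = -0.54, b = 6.
= (-0.54)²·15 + 6²·111 + 2·(-0.54)·6·19
= 4.374 + 3996 + (-123.12) = 3877.254.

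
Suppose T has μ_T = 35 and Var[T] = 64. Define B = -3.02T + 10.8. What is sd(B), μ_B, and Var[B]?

sd(B) = 24.16, μ_B = -94.9, Var[B] = 583.7056

B = -3.02T + 10.8 is linear with a = -3.02, b = 10.8.
sd(T) = √64 = 8.
sd(B) = |a|·sd(T) = |-3.02|·8 = 24.16.
μ_B = a·μ_T + b = (-3.02)·35 + 10.8 = -94.9.
Var[B] = a²·Var[T] = (-3.02)²·64 = 583.7056 (the additive constant 10.8 does not affect variance).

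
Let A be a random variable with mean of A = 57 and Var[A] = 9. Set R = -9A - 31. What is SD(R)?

SD(R) = 27

R = -9A - 31 is linear with a = -9, b = -31.
SD(A) = √9 = 3.
SD(R) = |a|·SD(A) = |-9|·3 = 27.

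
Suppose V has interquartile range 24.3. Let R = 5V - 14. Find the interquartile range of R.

IQR(R) = 121.5

Under R = aV + b, IQR(R) = |a|·IQR(V) = |5|·24.3 = 121.5 (shifts cancel; spread scales by |a|).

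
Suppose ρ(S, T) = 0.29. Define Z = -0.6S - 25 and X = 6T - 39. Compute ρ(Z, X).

Linear rescalings preserve |correlation|; the slopes -0.6 and 6 have opposite signs, so the correlation flips sign: ρ(Z, X) = −ρ(S, T) = -0.29.

ρ(Z, X) = -0.29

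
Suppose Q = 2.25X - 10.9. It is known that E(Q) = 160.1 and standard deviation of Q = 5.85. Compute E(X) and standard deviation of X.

E(X) = 76, standard deviation of X = 2.6

From Q = 2.25X - 10.9: E(Q) = a·E(X) + b, so E(X) = (E(Q) − b)/a = (160.1 − (-10.9))/2.25 = 76.
standard deviation of Q = |a|·standard deviation of X, so standard deviation of X = 5.85/|2.25| = 2.6.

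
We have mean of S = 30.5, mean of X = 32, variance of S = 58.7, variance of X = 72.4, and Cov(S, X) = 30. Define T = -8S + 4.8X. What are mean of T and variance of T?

mean of T = -90.4, variance of T = 3120.896

mean of T = (-8)·mean of S + 4.8·mean of X = (-8)·30.5 + 4.8·32 = -90.4.
variance of T = a²·variance of S + b²·variance of X + 2ab·Cov(S, X) with a = -8, b = 4.8.
= (-8)²·58.7 + 4.8²·72.4 + 2·(-8)·4.8·30
= 3756.8 + 1668.096 + (-2304) = 3120.896.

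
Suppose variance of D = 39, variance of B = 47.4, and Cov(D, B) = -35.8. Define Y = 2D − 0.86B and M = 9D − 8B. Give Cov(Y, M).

Cov(Y, M) = 1878.004

By bilinearity, Cov(Y, M) = ac·variance of D + bd·variance of B + (ad+bc)·Cov(D, B), with a=2, b=-0.86, c=9, d=-8.
ac·variance of D = 2·9·39 = 702
bd·variance of B = (-0.86)·(-8)·47.4 = 326.112
(ad+bc)·Cov(D, B) = (-23.74)·(-35.8) = 849.892
Cov(Y, M) = 702 + 326.112 + 849.892 = 1878.004.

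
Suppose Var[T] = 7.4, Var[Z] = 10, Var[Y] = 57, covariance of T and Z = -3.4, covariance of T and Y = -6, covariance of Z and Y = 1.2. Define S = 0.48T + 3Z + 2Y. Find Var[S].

Var[S] = a²·Var[T] + b²·Var[Z] + c²·Var[Y] + 2ab·covariance of T and Z + 2ac·covariance of T and Y + 2bc·covariance of Z and Y, with a = 0.48, b = 3, c = 2.
= 1.70496 + 90 + 228 + (-9.792) + (-11.52) + 14.4
= 312.79296.

Var[S] = 312.79296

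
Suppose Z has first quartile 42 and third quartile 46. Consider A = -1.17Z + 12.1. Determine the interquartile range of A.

IQR(A) = 4.68

IQR of Z = Q3 − Q1 = 46 − 42 = 4.
Under A = aZ + b, IQR(A) = |a|·IQR(Z) = |-1.17|·4 = 4.68 (shifts cancel; spread scales by |a|).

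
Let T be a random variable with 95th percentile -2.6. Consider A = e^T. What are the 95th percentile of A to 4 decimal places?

95th percentile of A = 0.0743

e^T is increasing, so P_{95}(A) = g(P_{95}(T)) ≈ 0.0743.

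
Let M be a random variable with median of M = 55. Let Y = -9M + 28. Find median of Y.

A linear map preserves order up to sign, so median of Y = a·median of M + b = (-9)·55 + 28 = -467.

median of Y = -467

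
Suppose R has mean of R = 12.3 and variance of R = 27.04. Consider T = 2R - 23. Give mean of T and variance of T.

mean of T = 1.6, variance of T = 108.16

T = 2R - 23 is linear with a = 2, b = -23.
mean of T = a·mean of R + b = 2·12.3 + (-23) = 1.6.
variance of T = a²·variance of R = 2²·27.04 = 108.16 (the additive constant -23 does not affect variance).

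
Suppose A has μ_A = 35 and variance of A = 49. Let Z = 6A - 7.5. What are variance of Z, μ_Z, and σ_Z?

Z = 6A - 7.5 is linear with a = 6, b = -7.5.
variance of Z = a²·variance of A = 6²·49 = 1764 (the additive constant -7.5 does not affect variance).
μ_Z = a·μ_A + b = 6·35 + (-7.5) = 202.5.
σ_A = √49 = 7.
σ_Z = |a|·σ_A = |6|·7 = 42.

variance of Z = 1764, μ_Z = 202.5, σ_Z = 42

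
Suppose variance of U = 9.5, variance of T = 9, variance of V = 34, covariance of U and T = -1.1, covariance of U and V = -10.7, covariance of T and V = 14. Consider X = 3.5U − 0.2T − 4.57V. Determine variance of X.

variance of X = a²·variance of U + b²·variance of T + c²·variance of V + 2ab·covariance of U and T + 2ac·covariance of U and V + 2bc·covariance of T and V, with a = 3.5, b = -0.2, c = -4.57.
= 116.375 + 0.36 + 710.0866 + 1.54 + 342.293 + 25.592
= 1196.2466.

variance of X = 1196.2466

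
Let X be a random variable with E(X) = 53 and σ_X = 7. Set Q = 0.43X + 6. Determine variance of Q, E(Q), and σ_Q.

Q = 0.43X + 6 is linear with a = 0.43, b = 6.
variance of X = 7² = 49.
variance of Q = a²·variance of X = 0.43²·49 = 9.0601 (the additive constant 6 does not affect variance).
E(Q) = a·E(X) + b = 0.43·53 + 6 = 28.79.
σ_Q = |a|·σ_X = |0.43|·7 = 3.01.

variance of Q = 9.0601, E(Q) = 28.79, σ_Q = 3.01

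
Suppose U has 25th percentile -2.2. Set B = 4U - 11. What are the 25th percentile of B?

25th percentile of B = -19.8

Since a = 4 > 0 the transformation is increasing, so the 25th percentile of B = a·(P_{25} of U) + b = 4·(-2.2) + (-11) = -19.8.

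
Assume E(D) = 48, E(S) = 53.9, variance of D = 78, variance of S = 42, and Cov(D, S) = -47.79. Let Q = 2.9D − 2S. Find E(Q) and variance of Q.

E(Q) = 2.9·E(D) + (-2)·E(S) = 2.9·48 + (-2)·53.9 = 31.4.
variance of Q = a²·variance of D + b²·variance of S + 2ab·Cov(D, S) with a = 2.9, b = -2.
= 2.9²·78 + (-2)²·42 + 2·2.9·(-2)·(-47.79)
= 655.98 + 168 + 554.364 = 1378.344.

E(Q) = 31.4, variance of Q = 1378.344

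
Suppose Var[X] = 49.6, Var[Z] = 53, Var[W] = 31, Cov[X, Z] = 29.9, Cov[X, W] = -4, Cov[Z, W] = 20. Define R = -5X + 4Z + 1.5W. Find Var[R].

Var[R] = 1261.75

Var[R] = a²·Var[X] + b²·Var[Z] + c²·Var[W] + 2ab·Cov[X, Z] + 2ac·Cov[X, W] + 2bc·Cov[Z, W], with a = -5, b = 4, c = 1.5.
= 1240 + 848 + 69.75 + (-1196) + 60 + 240
= 1261.75.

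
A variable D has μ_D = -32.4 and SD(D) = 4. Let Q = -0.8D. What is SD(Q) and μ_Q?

SD(Q) = 3.2, μ_Q = 25.92

Q = -0.8D is linear with a = -0.8, b = 0.
SD(Q) = |a|·SD(D) = |-0.8|·4 = 3.2.
μ_Q = a·μ_D + b = (-0.8)·(-32.4) = 25.92.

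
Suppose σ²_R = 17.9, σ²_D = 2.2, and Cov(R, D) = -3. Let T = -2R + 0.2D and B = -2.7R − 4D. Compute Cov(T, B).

By bilinearity, Cov(T, B) = ac·σ²_R + bd·σ²_D + (ad+bc)·Cov(R, D), with a=-2, b=0.2, c=-2.7, d=-4.
ac·σ²_R = (-2)·(-2.7)·17.9 = 96.66
bd·σ²_D = 0.2·(-4)·2.2 = -1.76
(ad+bc)·Cov(R, D) = (7.46)·(-3) = -22.38
Cov(T, B) = 96.66 + (-1.76) + (-22.38) = 72.52.

Cov(T, B) = 72.52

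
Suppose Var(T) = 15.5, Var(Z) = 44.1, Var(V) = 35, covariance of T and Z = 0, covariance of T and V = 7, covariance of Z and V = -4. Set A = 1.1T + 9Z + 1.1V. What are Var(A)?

Var(A) = a²·Var(T) + b²·Var(Z) + c²·Var(V) + 2ab·covariance of T and Z + 2ac·covariance of T and V + 2bc·covariance of Z and V, with a = 1.1, b = 9, c = 1.1.
= 18.755 + 3572.1 + 42.35 + 0 + 16.94 + (-79.2)
= 3570.945.

Var(A) = 3570.945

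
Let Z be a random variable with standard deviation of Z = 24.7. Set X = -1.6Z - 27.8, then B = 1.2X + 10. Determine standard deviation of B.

standard deviation of B = 47.424

standard deviation of X = |-1.6|·24.7 = 39.52.
standard deviation of B = |1.2|·39.52 = 47.424.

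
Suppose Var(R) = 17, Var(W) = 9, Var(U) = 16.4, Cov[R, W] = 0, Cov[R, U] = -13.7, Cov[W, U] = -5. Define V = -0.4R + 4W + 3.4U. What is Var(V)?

Var(V) = 237.568

Var(V) = a²·Var(R) + b²·Var(W) + c²·Var(U) + 2ab·Cov[R, W] + 2ac·Cov[R, U] + 2bc·Cov[W, U], with a = -0.4, b = 4, c = 3.4.
= 2.72 + 144 + 189.584 + 0 + 37.264 + (-136)
= 237.568.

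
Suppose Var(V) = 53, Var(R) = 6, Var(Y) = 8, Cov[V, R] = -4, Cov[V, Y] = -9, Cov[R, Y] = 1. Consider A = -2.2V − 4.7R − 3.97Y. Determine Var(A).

Var(A) = 312.5332

Var(A) = a²·Var(V) + b²·Var(R) + c²·Var(Y) + 2ab·Cov[V, R] + 2ac·Cov[V, Y] + 2bc·Cov[R, Y], with a = -2.2, b = -4.7, c = -3.97.
= 256.52 + 132.54 + 126.0872 + (-82.72) + (-157.212) + 37.318
= 312.5332.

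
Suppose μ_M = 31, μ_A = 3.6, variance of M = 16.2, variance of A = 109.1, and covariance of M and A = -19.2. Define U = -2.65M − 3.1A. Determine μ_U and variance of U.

μ_U = -93.31, variance of U = 846.7595

μ_U = (-2.65)·μ_M + (-3.1)·μ_A = (-2.65)·31 + (-3.1)·3.6 = -93.31.
variance of U = a²·variance of M + b²·variance of A + 2ab·covariance of M and A with a = -2.65, b = -3.1.
= (-2.65)²·16.2 + (-3.1)²·109.1 + 2·(-2.65)·(-3.1)·(-19.2)
= 113.7645 + 1048.451 + (-315.456) = 846.7595.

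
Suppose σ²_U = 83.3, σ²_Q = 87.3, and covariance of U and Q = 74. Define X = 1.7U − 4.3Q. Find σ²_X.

σ²_X = 773.034

σ²_X = a²·σ²_U + b²·σ²_Q + 2ab·covariance of U and Q with a = 1.7, b = -4.3.
= 1.7²·83.3 + (-4.3)²·87.3 + 2·1.7·(-4.3)·74
= 240.737 + 1614.177 + (-1081.88) = 773.034.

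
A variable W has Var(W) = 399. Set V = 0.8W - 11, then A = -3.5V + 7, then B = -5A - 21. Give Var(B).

Var(B) = 78204

Var(V) = 0.8²·399 = 255.36.
Var(A) = (-3.5)²·255.36 = 3128.16.
Var(B) = (-5)²·3128.16 = 78204.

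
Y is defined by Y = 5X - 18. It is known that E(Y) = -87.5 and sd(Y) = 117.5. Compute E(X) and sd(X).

E(X) = -13.9, sd(X) = 23.5

From Y = 5X - 18: E(Y) = a·E(X) + b, so E(X) = (E(Y) − b)/a = (-87.5 − (-18))/5 = -13.9.
sd(Y) = |a|·sd(X), so sd(X) = 117.5/|5| = 23.5.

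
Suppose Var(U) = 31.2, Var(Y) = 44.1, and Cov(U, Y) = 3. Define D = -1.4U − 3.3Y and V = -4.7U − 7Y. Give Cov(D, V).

By bilinearity, Cov(D, V) = ac·Var(U) + bd·Var(Y) + (ad+bc)·Cov(U, Y), with a=-1.4, b=-3.3, c=-4.7, d=-7.
ac·Var(U) = (-1.4)·(-4.7)·31.2 = 205.296
bd·Var(Y) = (-3.3)·(-7)·44.1 = 1018.71
(ad+bc)·Cov(U, Y) = (25.31)·3 = 75.93
Cov(D, V) = 205.296 + 1018.71 + 75.93 = 1299.936.

Cov(D, V) = 1299.936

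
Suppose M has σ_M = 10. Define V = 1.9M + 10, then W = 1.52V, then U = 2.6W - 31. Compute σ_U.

σ_V = |1.9|·10 = 19.
σ_W = |1.52|·19 = 28.88.
σ_U = |2.6|·28.88 = 75.088.

σ_U = 75.088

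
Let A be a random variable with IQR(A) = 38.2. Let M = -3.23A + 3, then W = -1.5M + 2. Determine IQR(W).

IQR(M) = |-3.23|·38.2 = 123.386.
IQR(W) = |-1.5|·123.386 = 185.079.

IQR(W) = 185.079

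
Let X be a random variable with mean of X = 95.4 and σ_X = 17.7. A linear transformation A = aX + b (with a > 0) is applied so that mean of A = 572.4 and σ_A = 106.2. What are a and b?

a = 6, b = 0

σ_A = a·σ_X (a > 0), so a = 106.2/17.7 = 6.
mean of A = a·mean of X + b, so b = 572.4 − 6·95.4 = 0.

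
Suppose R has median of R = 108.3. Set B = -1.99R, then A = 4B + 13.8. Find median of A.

median of A = -848.268

median of B = (-1.99)·108.3 = -215.517.
median of A = 4·(-215.517) + 13.8 = -848.268.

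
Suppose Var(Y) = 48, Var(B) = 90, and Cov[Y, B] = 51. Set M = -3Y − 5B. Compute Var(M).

Var(M) = a²·Var(Y) + b²·Var(B) + 2ab·Cov[Y, B] with a = -3, b = -5.
= (-3)²·48 + (-5)²·90 + 2·(-3)·(-5)·51
= 432 + 2250 + 1530 = 4212.

Var(M) = 4212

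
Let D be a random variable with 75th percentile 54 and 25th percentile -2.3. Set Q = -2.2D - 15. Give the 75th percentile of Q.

75th percentile of Q = -9.94

Since a = -2.2 < 0 the transformation is decreasing, reversing order: the 75th percentile of Q corresponds to the 25th percentile of D.
So P_{75}(Q) = a·P_{25}(D) + b = (-2.2)·(-2.3) + (-15) = -9.94.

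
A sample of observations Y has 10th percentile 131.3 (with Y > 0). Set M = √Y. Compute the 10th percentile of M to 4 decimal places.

10th percentile of M = 11.4586

√Y is increasing, so P_{10}(M) = g(P_{10}(Y)) ≈ 11.4586.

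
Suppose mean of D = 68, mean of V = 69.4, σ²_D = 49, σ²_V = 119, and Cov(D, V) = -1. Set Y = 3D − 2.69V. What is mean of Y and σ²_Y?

mean of Y = 17.314, σ²_Y = 1318.2359

mean of Y = 3·mean of D + (-2.69)·mean of V = 3·68 + (-2.69)·69.4 = 17.314.
σ²_Y = a²·σ²_D + b²·σ²_V + 2ab·Cov(D, V) with a = 3, b = -2.69.
= 3²·49 + (-2.69)²·119 + 2·3·(-2.69)·(-1)
= 441 + 861.0959 + 16.14 = 1318.2359.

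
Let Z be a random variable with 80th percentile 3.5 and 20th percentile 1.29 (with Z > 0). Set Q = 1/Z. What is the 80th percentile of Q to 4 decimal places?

80th percentile of Q = 0.7752

1/Z is decreasing on Z > 0, so percentile order reverses: P_{80}(Q) uses P_{20}(Z) = 1.29.
P_{80}(Q) = 1/1.29 ≈ 0.7752.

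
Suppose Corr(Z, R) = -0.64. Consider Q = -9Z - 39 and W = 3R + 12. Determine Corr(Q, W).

Corr(Q, W) = 0.64

Linear rescalings preserve |correlation|; the slopes -9 and 3 have opposite signs, so the correlation flips sign: Corr(Q, W) = −Corr(Z, R) = 0.64.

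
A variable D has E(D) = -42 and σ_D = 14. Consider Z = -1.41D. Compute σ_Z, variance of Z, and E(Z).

σ_Z = 19.74, variance of Z = 389.6676, E(Z) = 59.22

Z = -1.41D is linear with a = -1.41, b = 0.
σ_Z = |a|·σ_D = |-1.41|·14 = 19.74.
variance of D = 14² = 196.
variance of Z = a²·variance of D = (-1.41)²·196 = 389.6676.
E(Z) = a·E(D) + b = (-1.41)·(-42) = 59.22.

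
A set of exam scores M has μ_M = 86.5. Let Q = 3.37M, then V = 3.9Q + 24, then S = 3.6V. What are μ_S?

μ_Q = 3.37·86.5 = 291.505.
μ_V = 3.9·291.505 + 24 = 1160.8695.
μ_S = 3.6·1160.8695 = 4179.1302.

μ_S = 4179.1302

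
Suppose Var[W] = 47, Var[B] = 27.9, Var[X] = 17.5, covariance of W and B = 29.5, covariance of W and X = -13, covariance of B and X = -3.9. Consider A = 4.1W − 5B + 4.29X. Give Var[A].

Var[A] = a²·Var[W] + b²·Var[B] + c²·Var[X] + 2ab·covariance of W and B + 2ac·covariance of W and X + 2bc·covariance of B and X, with a = 4.1, b = -5, c = 4.29.
= 790.07 + 697.5 + 322.07175 + (-1209.5) + (-457.314) + 167.31
= 310.13775.

Var[A] = 310.13775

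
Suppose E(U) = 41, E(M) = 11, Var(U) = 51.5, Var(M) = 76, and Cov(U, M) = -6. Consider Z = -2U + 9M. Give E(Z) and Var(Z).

E(Z) = (-2)·E(U) + 9·E(M) = (-2)·41 + 9·11 = 17.
Var(Z) = a²·Var(U) + b²·Var(M) + 2ab·Cov(U, M) with a = -2, b = 9.
= (-2)²·51.5 + 9²·76 + 2·(-2)·9·(-6)
= 206 + 6156 + 216 = 6578.

E(Z) = 17, Var(Z) = 6578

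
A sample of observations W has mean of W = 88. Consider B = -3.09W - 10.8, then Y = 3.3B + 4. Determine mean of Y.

mean of Y = -928.976

mean of B = (-3.09)·88 + (-10.8) = -282.72.
mean of Y = 3.3·(-282.72) + 4 = -928.976.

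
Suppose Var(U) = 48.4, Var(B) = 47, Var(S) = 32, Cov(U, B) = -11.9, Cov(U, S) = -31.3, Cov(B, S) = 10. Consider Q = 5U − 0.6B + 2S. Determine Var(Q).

Var(Q) = a²·Var(U) + b²·Var(B) + c²·Var(S) + 2ab·Cov(U, B) + 2ac·Cov(U, S) + 2bc·Cov(B, S), with a = 5, b = -0.6, c = 2.
= 1210 + 16.92 + 128 + 71.4 + (-626) + (-24)
= 776.32.

Var(Q) = 776.32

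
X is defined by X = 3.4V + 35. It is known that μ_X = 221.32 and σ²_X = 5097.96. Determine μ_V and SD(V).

From X = 3.4V + 35: μ_X = a·μ_V + b, so μ_V = (μ_X − b)/a = (221.32 − 35)/3.4 = 54.8.
SD(X) = √5097.96 = 71.4.
SD(X) = |a|·SD(V), so SD(V) = 71.4/|3.4| = 21.

μ_V = 54.8, SD(V) = 21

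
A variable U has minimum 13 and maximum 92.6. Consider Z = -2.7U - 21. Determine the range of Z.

Range of U = 92.6 − 13 = 79.6.
Range(Z) = |a|·Range(U) = |-2.7|·79.6 = 214.92.

Range(Z) = 214.92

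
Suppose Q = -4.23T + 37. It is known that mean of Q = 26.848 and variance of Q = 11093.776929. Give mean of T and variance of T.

From Q = -4.23T + 37: mean of Q = a·mean of T + b, so mean of T = (mean of Q − b)/a = (26.848 − 37)/(-4.23) = 2.4.
variance of Q = a²·variance of T, so variance of T = 11093.776929/(-4.23)² = 620.01.

mean of T = 2.4, variance of T = 620.01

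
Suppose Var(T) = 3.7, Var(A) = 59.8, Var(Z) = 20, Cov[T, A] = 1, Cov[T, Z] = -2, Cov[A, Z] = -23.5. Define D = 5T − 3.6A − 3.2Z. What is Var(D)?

Var(D) = a²·Var(T) + b²·Var(A) + c²·Var(Z) + 2ab·Cov[T, A] + 2ac·Cov[T, Z] + 2bc·Cov[A, Z], with a = 5, b = -3.6, c = -3.2.
= 92.5 + 775.008 + 204.8 + (-36) + 64 + (-541.44)
= 558.868.

Var(D) = 558.868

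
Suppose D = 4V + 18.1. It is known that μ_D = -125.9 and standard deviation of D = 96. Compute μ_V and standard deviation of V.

μ_V = -36, standard deviation of V = 24

From D = 4V + 18.1: μ_D = a·μ_V + b, so μ_V = (μ_D − b)/a = (-125.9 − 18.1)/4 = -36.
standard deviation of D = |a|·standard deviation of V, so standard deviation of V = 96/|4| = 24.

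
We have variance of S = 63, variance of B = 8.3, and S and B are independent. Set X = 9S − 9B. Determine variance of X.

variance of X = 5775.3

variance of X = a²·variance of S + b²·variance of B + 2ab·Cov(S, B) with a = 9, b = -9.
Independence gives Cov(S, B) = 0.
= 9²·63 + (-9)²·8.3 + 2·9·(-9)·0
= 5103 + 672.3 + 0 = 5775.3.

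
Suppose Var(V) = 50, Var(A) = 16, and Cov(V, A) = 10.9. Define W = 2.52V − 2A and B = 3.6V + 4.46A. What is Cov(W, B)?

Cov(W, B) = 354.90728

By bilinearity, Cov(W, B) = ac·Var(V) + bd·Var(A) + (ad+bc)·Cov(V, A), with a=2.52, b=-2, c=3.6, d=4.46.
ac·Var(V) = 2.52·3.6·50 = 453.6
bd·Var(A) = (-2)·4.46·16 = -142.72
(ad+bc)·Cov(V, A) = (4.0392)·10.9 = 44.02728
Cov(W, B) = 453.6 + (-142.72) + 44.02728 = 354.90728.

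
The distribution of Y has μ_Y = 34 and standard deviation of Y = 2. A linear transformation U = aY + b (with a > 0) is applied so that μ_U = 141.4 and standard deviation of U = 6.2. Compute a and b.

standard deviation of U = a·standard deviation of Y (a > 0), so a = 6.2/2 = 3.1.
μ_U = a·μ_Y + b, so b = 141.4 − 3.1·34 = 36.

a = 3.1, b = 36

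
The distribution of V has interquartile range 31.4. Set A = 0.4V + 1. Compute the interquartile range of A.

Under A = aV + b, IQR(A) = |a|·IQR(V) = |0.4|·31.4 = 12.56 (shifts cancel; spread scales by |a|).

IQR(A) = 12.56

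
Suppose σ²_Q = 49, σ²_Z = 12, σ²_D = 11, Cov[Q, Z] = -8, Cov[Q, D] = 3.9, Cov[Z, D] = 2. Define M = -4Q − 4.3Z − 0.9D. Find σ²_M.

σ²_M = a²·σ²_Q + b²·σ²_Z + c²·σ²_D + 2ab·Cov[Q, Z] + 2ac·Cov[Q, D] + 2bc·Cov[Z, D], with a = -4, b = -4.3, c = -0.9.
= 784 + 221.88 + 8.91 + (-275.2) + 28.08 + 15.48
= 783.15.

σ²_M = 783.15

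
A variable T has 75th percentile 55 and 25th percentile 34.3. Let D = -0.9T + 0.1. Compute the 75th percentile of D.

Since a = -0.9 < 0 the transformation is decreasing, reversing order: the 75th percentile of D corresponds to the 25th percentile of T.
So P_{75}(D) = a·P_{25}(T) + b = (-0.9)·34.3 + 0.1 = -30.77.

75th percentile of D = -30.77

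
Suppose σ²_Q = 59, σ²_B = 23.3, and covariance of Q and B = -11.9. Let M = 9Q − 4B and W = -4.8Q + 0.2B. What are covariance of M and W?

covariance of M and W = -2817.34

By bilinearity, covariance of M and W = ac·σ²_Q + bd·σ²_B + (ad+bc)·covariance of Q and B, with a=9, b=-4, c=-4.8, d=0.2.
ac·σ²_Q = 9·(-4.8)·59 = -2548.8
bd·σ²_B = (-4)·0.2·23.3 = -18.64
(ad+bc)·covariance of Q and B = (21)·(-11.9) = -249.9
covariance of M and W = -2548.8 + (-18.64) + (-249.9) = -2817.34.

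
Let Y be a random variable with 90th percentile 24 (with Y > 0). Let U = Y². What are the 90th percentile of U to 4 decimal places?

90th percentile of U = 576

Y² is increasing, so P_{90}(U) = g(P_{90}(Y)) = 576.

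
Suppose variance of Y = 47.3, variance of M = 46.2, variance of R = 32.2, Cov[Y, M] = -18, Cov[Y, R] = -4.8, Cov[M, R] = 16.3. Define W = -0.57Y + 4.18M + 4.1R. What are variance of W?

variance of W = a²·variance of Y + b²·variance of M + c²·variance of R + 2ab·Cov[Y, M] + 2ac·Cov[Y, R] + 2bc·Cov[M, R], with a = -0.57, b = 4.18, c = 4.1.
= 15.36777 + 807.22488 + 541.282 + 85.7736 + 22.4352 + 558.6988
= 2030.78225.

variance of W = 2030.78225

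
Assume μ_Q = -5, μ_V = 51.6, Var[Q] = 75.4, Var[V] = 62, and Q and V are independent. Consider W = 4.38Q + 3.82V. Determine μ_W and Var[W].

μ_W = 4.38·μ_Q + 3.82·μ_V = 4.38·(-5) + 3.82·51.6 = 175.212.
Var[W] = a²·Var[Q] + b²·Var[V] + 2ab·Cov(Q, V) with a = 4.38, b = 3.82.
Independence gives Cov(Q, V) = 0.
= 4.38²·75.4 + 3.82²·62 + 2·4.38·3.82·0
= 1446.50376 + 904.7288 + 0 = 2351.23256.

μ_W = 175.212, Var[W] = 2351.23256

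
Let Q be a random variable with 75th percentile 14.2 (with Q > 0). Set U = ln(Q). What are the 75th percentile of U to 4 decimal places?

ln(Q) is increasing, so P_{75}(U) = g(P_{75}(Q)) ≈ 2.6532.

75th percentile of U = 2.6532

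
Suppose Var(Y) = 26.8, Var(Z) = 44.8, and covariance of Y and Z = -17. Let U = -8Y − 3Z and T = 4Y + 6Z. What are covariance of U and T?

covariance of U and T = -644

By bilinearity, covariance of U and T = ac·Var(Y) + bd·Var(Z) + (ad+bc)·covariance of Y and Z, with a=-8, b=-3, c=4, d=6.
ac·Var(Y) = (-8)·4·26.8 = -857.6
bd·Var(Z) = (-3)·6·44.8 = -806.4
(ad+bc)·covariance of Y and Z = (-60)·(-17) = 1020
covariance of U and T = -857.6 + (-806.4) + 1020 = -644.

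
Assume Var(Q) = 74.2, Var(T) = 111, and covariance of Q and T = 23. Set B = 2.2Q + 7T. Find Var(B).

Var(B) = 6506.528

Var(B) = a²·Var(Q) + b²·Var(T) + 2ab·covariance of Q and T with a = 2.2, b = 7.
= 2.2²·74.2 + 7²·111 + 2·2.2·7·23
= 359.128 + 5439 + 708.4 = 6506.528.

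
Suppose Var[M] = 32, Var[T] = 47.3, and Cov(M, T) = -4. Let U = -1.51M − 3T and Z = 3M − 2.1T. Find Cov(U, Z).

By bilinearity, Cov(U, Z) = ac·Var[M] + bd·Var[T] + (ad+bc)·Cov(M, T), with a=-1.51, b=-3, c=3, d=-2.1.
ac·Var[M] = (-1.51)·3·32 = -144.96
bd·Var[T] = (-3)·(-2.1)·47.3 = 297.99
(ad+bc)·Cov(M, T) = (-5.829)·(-4) = 23.316
Cov(U, Z) = -144.96 + 297.99 + 23.316 = 176.346.

Cov(U, Z) = 176.346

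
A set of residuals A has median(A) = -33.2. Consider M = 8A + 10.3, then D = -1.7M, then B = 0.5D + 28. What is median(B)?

median(B) = 245.005

median(M) = 8·(-33.2) + 10.3 = -255.3.
median(D) = (-1.7)·(-255.3) = 434.01.
median(B) = 0.5·434.01 + 28 = 245.005.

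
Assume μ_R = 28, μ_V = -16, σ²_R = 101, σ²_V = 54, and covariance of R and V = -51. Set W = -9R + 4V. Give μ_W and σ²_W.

μ_W = -316, σ²_W = 12717

μ_W = (-9)·μ_R + 4·μ_V = (-9)·28 + 4·(-16) = -316.
σ²_W = a²·σ²_R + b²·σ²_V + 2ab·covariance of R and V with a = -9, b = 4.
= (-9)²·101 + 4²·54 + 2·(-9)·4·(-51)
= 8181 + 864 + 3672 = 12717.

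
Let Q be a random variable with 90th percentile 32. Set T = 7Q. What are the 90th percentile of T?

Since a = 7 > 0 the transformation is increasing, so the 90th percentile of T = a·(P_{90} of Q) + b = 7·32 = 224.

90th percentile of T = 224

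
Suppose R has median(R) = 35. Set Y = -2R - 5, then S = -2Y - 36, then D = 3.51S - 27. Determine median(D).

median(Y) = (-2)·35 + (-5) = -75.
median(S) = (-2)·(-75) + (-36) = 114.
median(D) = 3.51·114 + (-27) = 373.14.

median(D) = 373.14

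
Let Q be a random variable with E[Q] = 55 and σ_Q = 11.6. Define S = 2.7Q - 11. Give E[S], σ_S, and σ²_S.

S = 2.7Q - 11 is linear with a = 2.7, b = -11.
E[S] = a·E[Q] + b = 2.7·55 + (-11) = 137.5.
σ_S = |a|·σ_Q = |2.7|·11.6 = 31.32.
σ²_Q = 11.6² = 134.56.
σ²_S = a²·σ²_Q = 2.7²·134.56 = 980.9424 (the additive constant -11 does not affect variance).

E[S] = 137.5, σ_S = 31.32, σ²_S = 980.9424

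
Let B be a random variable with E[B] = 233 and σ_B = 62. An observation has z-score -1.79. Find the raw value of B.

B = E[B] + z·σ_B = 233 + (-1.79)·62 = 122.02.

B = 122.02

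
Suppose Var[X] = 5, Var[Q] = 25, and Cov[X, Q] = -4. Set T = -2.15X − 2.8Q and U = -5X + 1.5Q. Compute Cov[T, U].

Cov[T, U] = -94.35

By bilinearity, Cov[T, U] = ac·Var[X] + bd·Var[Q] + (ad+bc)·Cov[X, Q], with a=-2.15, b=-2.8, c=-5, d=1.5.
ac·Var[X] = (-2.15)·(-5)·5 = 53.75
bd·Var[Q] = (-2.8)·1.5·25 = -105
(ad+bc)·Cov[X, Q] = (10.775)·(-4) = -43.1
Cov[T, U] = 53.75 + (-105) + (-43.1) = -94.35.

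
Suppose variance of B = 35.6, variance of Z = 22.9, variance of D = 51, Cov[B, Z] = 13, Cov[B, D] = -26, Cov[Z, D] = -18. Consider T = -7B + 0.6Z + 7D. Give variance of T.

variance of T = a²·variance of B + b²·variance of Z + c²·variance of D + 2ab·Cov[B, Z] + 2ac·Cov[B, D] + 2bc·Cov[Z, D], with a = -7, b = 0.6, c = 7.
= 1744.4 + 8.244 + 2499 + (-109.2) + 2548 + (-151.2)
= 6539.244.

variance of T = 6539.244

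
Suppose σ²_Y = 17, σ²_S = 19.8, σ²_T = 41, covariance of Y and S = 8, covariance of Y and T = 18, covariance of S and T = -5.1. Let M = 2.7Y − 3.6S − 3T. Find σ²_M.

σ²_M = a²·σ²_Y + b²·σ²_S + c²·σ²_T + 2ab·covariance of Y and S + 2ac·covariance of Y and T + 2bc·covariance of S and T, with a = 2.7, b = -3.6, c = -3.
= 123.93 + 256.608 + 369 + (-155.52) + (-291.6) + (-110.16)
= 192.258.

σ²_M = 192.258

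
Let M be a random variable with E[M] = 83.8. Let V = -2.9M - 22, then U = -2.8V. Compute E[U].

E[U] = 742.056

E[V] = (-2.9)·83.8 + (-22) = -265.02.
E[U] = (-2.8)·(-265.02) = 742.056.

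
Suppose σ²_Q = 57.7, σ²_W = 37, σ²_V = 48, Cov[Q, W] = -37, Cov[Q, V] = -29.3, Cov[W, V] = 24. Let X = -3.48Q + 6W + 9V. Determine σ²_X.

σ²_X = a²·σ²_Q + b²·σ²_W + c²·σ²_V + 2ab·Cov[Q, W] + 2ac·Cov[Q, V] + 2bc·Cov[W, V], with a = -3.48, b = 6, c = 9.
= 698.77008 + 1332 + 3888 + 1545.12 + 1835.352 + 2592
= 11891.24208.

σ²_X = 11891.24208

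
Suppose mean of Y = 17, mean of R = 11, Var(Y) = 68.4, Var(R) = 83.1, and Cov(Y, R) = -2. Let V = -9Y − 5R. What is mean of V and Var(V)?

mean of V = -208, Var(V) = 7437.9

mean of V = (-9)·mean of Y + (-5)·mean of R = (-9)·17 + (-5)·11 = -208.
Var(V) = a²·Var(Y) + b²·Var(R) + 2ab·Cov(Y, R) with a = -9, b = -5.
= (-9)²·68.4 + (-5)²·83.1 + 2·(-9)·(-5)·(-2)
= 5540.4 + 2077.5 + (-180) = 7437.9.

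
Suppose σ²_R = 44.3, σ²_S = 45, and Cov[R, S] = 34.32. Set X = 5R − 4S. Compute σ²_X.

σ²_X = 454.7

σ²_X = a²·σ²_R + b²·σ²_S + 2ab·Cov[R, S] with a = 5, b = -4.
= 5²·44.3 + (-4)²·45 + 2·5·(-4)·34.32
= 1107.5 + 720 + (-1372.8) = 454.7.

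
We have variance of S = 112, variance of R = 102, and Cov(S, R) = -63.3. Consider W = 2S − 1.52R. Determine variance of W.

variance of W = a²·variance of S + b²·variance of R + 2ab·Cov(S, R) with a = 2, b = -1.52.
= 2²·112 + (-1.52)²·102 + 2·2·(-1.52)·(-63.3)
= 448 + 235.6608 + 384.864 = 1068.5248.

variance of W = 1068.5248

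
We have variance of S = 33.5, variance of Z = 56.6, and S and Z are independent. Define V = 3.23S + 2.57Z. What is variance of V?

variance of V = 723.33949

variance of V = a²·variance of S + b²·variance of Z + 2ab·Cov(S, Z) with a = 3.23, b = 2.57.
Independence gives Cov(S, Z) = 0.
= 3.23²·33.5 + 2.57²·56.6 + 2·3.23·2.57·0
= 349.50215 + 373.83734 + 0 = 723.33949.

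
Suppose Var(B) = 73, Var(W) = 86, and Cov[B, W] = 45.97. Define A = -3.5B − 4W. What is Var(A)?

Var(A) = 3557.41

Var(A) = a²·Var(B) + b²·Var(W) + 2ab·Cov[B, W] with a = -3.5, b = -4.
= (-3.5)²·73 + (-4)²·86 + 2·(-3.5)·(-4)·45.97
= 894.25 + 1376 + 1287.16 = 3557.41.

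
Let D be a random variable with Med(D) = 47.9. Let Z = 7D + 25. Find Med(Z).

Med(Z) = 360.3

A linear map preserves order up to sign, so Med(Z) = a·Med(D) + b = 7·47.9 + 25 = 360.3.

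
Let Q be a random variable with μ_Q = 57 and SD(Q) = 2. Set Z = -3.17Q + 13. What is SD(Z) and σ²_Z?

SD(Z) = 6.34, σ²_Z = 40.1956

Z = -3.17Q + 13 is linear with a = -3.17, b = 13.
SD(Z) = |a|·SD(Q) = |-3.17|·2 = 6.34.
σ²_Q = 2² = 4.
σ²_Z = a²·σ²_Q = (-3.17)²·4 = 40.1956 (the additive constant 13 does not affect variance).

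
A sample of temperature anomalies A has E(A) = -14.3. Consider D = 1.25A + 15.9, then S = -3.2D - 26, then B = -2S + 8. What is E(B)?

E(B) = 47.36

E(D) = 1.25·(-14.3) + 15.9 = -1.975.
E(S) = (-3.2)·(-1.975) + (-26) = -19.68.
E(B) = (-2)·(-19.68) + 8 = 47.36.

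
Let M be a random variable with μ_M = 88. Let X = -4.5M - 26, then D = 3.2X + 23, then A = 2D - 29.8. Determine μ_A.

μ_X = (-4.5)·88 + (-26) = -422.
μ_D = 3.2·(-422) + 23 = -1327.4.
μ_A = 2·(-1327.4) + (-29.8) = -2684.6.

μ_A = -2684.6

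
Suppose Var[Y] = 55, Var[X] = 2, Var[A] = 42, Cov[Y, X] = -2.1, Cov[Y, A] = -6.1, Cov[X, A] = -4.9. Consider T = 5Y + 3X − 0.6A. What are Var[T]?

Var[T] = 1399.36

Var[T] = a²·Var[Y] + b²·Var[X] + c²·Var[A] + 2ab·Cov[Y, X] + 2ac·Cov[Y, A] + 2bc·Cov[X, A], with a = 5, b = 3, c = -0.6.
= 1375 + 18 + 15.12 + (-63) + 36.6 + 17.64
= 1399.36.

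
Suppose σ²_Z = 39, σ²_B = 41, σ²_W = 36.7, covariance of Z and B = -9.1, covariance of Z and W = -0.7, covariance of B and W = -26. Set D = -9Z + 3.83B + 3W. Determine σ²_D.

σ²_D = a²·σ²_Z + b²·σ²_B + c²·σ²_W + 2ab·covariance of Z and B + 2ac·covariance of Z and W + 2bc·covariance of B and W, with a = -9, b = 3.83, c = 3.
= 3159 + 601.4249 + 330.3 + 627.354 + 37.8 + (-597.48)
= 4158.3989.

σ²_D = 4158.3989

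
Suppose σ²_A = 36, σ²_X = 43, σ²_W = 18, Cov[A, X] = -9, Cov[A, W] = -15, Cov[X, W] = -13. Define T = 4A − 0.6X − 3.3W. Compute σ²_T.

σ²_T = 1175.22

σ²_T = a²·σ²_A + b²·σ²_X + c²·σ²_W + 2ab·Cov[A, X] + 2ac·Cov[A, W] + 2bc·Cov[X, W], with a = 4, b = -0.6, c = -3.3.
= 576 + 15.48 + 196.02 + 43.2 + 396 + (-51.48)
= 1175.22.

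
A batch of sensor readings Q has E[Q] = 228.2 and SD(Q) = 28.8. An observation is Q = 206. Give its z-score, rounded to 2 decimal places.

z = -0.77

z = (Q − E[Q]) / SD(Q) = (206 − 228.2) / 28.8 ≈ -0.77.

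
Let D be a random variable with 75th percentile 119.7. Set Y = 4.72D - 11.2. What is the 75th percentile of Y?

75th percentile of Y = 553.784

Since a = 4.72 > 0 the transformation is increasing, so the 75th percentile of Y = a·(P_{75} of D) + b = 4.72·119.7 + (-11.2) = 553.784.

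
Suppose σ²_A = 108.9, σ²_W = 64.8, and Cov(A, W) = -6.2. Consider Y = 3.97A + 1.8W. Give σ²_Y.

σ²_Y = a²·σ²_A + b²·σ²_W + 2ab·Cov(A, W) with a = 3.97, b = 1.8.
= 3.97²·108.9 + 1.8²·64.8 + 2·3.97·1.8·(-6.2)
= 1716.36201 + 209.952 + (-88.6104) = 1837.70361.

σ²_Y = 1837.70361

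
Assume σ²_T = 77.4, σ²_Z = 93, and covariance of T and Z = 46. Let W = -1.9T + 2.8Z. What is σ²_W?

σ²_W = a²·σ²_T + b²·σ²_Z + 2ab·covariance of T and Z with a = -1.9, b = 2.8.
= (-1.9)²·77.4 + 2.8²·93 + 2·(-1.9)·2.8·46
= 279.414 + 729.12 + (-489.44) = 519.094.

σ²_W = 519.094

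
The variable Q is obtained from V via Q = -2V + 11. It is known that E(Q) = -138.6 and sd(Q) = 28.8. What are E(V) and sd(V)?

From Q = -2V + 11: E(Q) = a·E(V) + b, so E(V) = (E(Q) − b)/a = (-138.6 − 11)/(-2) = 74.8.
sd(Q) = |a|·sd(V), so sd(V) = 28.8/|-2| = 14.4.

E(V) = 74.8, sd(V) = 14.4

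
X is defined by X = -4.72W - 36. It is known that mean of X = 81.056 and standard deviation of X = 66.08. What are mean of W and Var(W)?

mean of W = -24.8, Var(W) = 196

From X = -4.72W - 36: mean of X = a·mean of W + b, so mean of W = (mean of X − b)/a = (81.056 − (-36))/(-4.72) = -24.8.
Var(X) = 66.08² = 4366.5664.
Var(X) = a²·Var(W), so Var(W) = 4366.5664/(-4.72)² = 196.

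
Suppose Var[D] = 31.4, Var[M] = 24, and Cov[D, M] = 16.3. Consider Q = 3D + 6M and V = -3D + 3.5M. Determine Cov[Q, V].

Cov[Q, V] = 99.15

By bilinearity, Cov[Q, V] = ac·Var[D] + bd·Var[M] + (ad+bc)·Cov[D, M], with a=3, b=6, c=-3, d=3.5.
ac·Var[D] = 3·(-3)·31.4 = -282.6
bd·Var[M] = 6·3.5·24 = 504
(ad+bc)·Cov[D, M] = (-7.5)·16.3 = -122.25
Cov[Q, V] = -282.6 + 504 + (-122.25) = 99.15.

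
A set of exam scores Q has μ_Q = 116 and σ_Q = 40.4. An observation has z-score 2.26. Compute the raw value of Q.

Q = μ_Q + z·σ_Q = 116 + 2.26·40.4 = 207.304.

Q = 207.304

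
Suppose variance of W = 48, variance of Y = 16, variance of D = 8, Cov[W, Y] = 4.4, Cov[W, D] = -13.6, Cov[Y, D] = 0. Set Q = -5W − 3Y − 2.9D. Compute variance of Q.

variance of Q = 1148.88

variance of Q = a²·variance of W + b²·variance of Y + c²·variance of D + 2ab·Cov[W, Y] + 2ac·Cov[W, D] + 2bc·Cov[Y, D], with a = -5, b = -3, c = -2.9.
= 1200 + 144 + 67.28 + 132 + (-394.4) + 0
= 1148.88.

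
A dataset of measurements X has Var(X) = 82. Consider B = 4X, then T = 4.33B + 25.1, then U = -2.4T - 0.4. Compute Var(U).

Var(B) = 4²·82 = 1312.
Var(T) = 4.33²·1312 = 24598.5568.
Var(U) = (-2.4)²·24598.5568 = 141687.687168.

Var(U) = 141687.687168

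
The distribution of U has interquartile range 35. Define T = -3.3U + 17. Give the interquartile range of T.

Under T = aU + b, IQR(T) = |a|·IQR(U) = |-3.3|·35 = 115.5 (shifts cancel; spread scales by |a|).

IQR(T) = 115.5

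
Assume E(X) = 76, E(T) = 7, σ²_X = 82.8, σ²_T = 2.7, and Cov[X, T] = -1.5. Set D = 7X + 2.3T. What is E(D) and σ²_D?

E(D) = 548.1, σ²_D = 4023.183

E(D) = 7·E(X) + 2.3·E(T) = 7·76 + 2.3·7 = 548.1.
σ²_D = a²·σ²_X + b²·σ²_T + 2ab·Cov[X, T] with a = 7, b = 2.3.
= 7²·82.8 + 2.3²·2.7 + 2·7·2.3·(-1.5)
= 4057.2 + 14.283 + (-48.3) = 4023.183.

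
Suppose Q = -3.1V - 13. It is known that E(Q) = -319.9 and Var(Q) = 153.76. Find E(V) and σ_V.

E(V) = 99, σ_V = 4

From Q = -3.1V - 13: E(Q) = a·E(V) + b, so E(V) = (E(Q) − b)/a = (-319.9 − (-13))/(-3.1) = 99.
σ_Q = √153.76 = 12.4.
σ_Q = |a|·σ_V, so σ_V = 12.4/|-3.1| = 4.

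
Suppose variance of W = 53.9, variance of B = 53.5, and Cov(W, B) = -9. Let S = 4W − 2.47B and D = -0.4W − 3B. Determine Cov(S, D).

Cov(S, D) = 409.303

By bilinearity, Cov(S, D) = ac·variance of W + bd·variance of B + (ad+bc)·Cov(W, B), with a=4, b=-2.47, c=-0.4, d=-3.
ac·variance of W = 4·(-0.4)·53.9 = -86.24
bd·variance of B = (-2.47)·(-3)·53.5 = 396.435
(ad+bc)·Cov(W, B) = (-11.012)·(-9) = 99.108
Cov(S, D) = -86.24 + 396.435 + 99.108 = 409.303.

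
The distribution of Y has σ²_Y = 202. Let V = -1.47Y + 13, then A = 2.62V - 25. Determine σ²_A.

σ²_A = 2996.32295592

σ²_V = (-1.47)²·202 = 436.5018.
σ²_A = 2.62²·436.5018 = 2996.32295592.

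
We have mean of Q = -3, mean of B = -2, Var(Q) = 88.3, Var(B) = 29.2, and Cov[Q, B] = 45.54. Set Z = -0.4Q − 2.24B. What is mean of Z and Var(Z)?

mean of Z = (-0.4)·mean of Q + (-2.24)·mean of B = (-0.4)·(-3) + (-2.24)·(-2) = 5.68.
Var(Z) = a²·Var(Q) + b²·Var(B) + 2ab·Cov[Q, B] with a = -0.4, b = -2.24.
= (-0.4)²·88.3 + (-2.24)²·29.2 + 2·(-0.4)·(-2.24)·45.54
= 14.128 + 146.51392 + 81.60768 = 242.2496.

mean of Z = 5.68, Var(Z) = 242.2496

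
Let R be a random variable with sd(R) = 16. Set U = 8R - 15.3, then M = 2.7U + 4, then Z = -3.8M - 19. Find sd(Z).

sd(U) = |8|·16 = 128.
sd(M) = |2.7|·128 = 345.6.
sd(Z) = |-3.8|·345.6 = 1313.28.

sd(Z) = 1313.28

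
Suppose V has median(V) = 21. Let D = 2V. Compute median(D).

A linear map preserves order up to sign, so median(D) = a·median(V) + b = 2·21 = 42.

median(D) = 42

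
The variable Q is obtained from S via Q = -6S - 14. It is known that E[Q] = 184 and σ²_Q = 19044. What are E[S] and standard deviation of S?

E[S] = -33, standard deviation of S = 23

From Q = -6S - 14: E[Q] = a·E[S] + b, so E[S] = (E[Q] − b)/a = (184 − (-14))/(-6) = -33.
standard deviation of Q = √19044 = 138.
standard deviation of Q = |a|·standard deviation of S, so standard deviation of S = 138/|-6| = 23.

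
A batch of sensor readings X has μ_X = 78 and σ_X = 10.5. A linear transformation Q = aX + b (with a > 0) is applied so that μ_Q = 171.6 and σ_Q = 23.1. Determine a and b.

σ_Q = a·σ_X (a > 0), so a = 23.1/10.5 = 2.2.
μ_Q = a·μ_X + b, so b = 171.6 − 2.2·78 = 0.

a = 2.2, b = 0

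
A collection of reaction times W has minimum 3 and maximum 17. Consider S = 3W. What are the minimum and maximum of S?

a = 3 > 0, so min(S) = a·min(W)+b = 3·3 = 9 and max(S) = 3·17 = 51.

min(S) = 9, max(S) = 51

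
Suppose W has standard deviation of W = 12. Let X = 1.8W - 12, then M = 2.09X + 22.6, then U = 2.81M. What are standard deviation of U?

standard deviation of X = |1.8|·12 = 21.6.
standard deviation of M = |2.09|·21.6 = 45.144.
standard deviation of U = |2.81|·45.144 = 126.85464.

standard deviation of U = 126.85464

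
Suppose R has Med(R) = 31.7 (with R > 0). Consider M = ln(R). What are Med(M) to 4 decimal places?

Med(M) = 3.4563

ln(R) is monotone on this domain, so Med(M) = ln(31.7) ≈ 3.4563.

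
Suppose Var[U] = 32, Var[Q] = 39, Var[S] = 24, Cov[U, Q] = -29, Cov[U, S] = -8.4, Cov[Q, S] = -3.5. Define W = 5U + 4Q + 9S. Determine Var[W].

Var[W] = 1200

Var[W] = a²·Var[U] + b²·Var[Q] + c²·Var[S] + 2ab·Cov[U, Q] + 2ac·Cov[U, S] + 2bc·Cov[Q, S], with a = 5, b = 4, c = 9.
= 800 + 624 + 1944 + (-1160) + (-756) + (-252)
= 1200.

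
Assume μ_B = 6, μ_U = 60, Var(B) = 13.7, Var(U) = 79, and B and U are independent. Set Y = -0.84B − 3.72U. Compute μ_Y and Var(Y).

μ_Y = -228.24, Var(Y) = 1102.90032

μ_Y = (-0.84)·μ_B + (-3.72)·μ_U = (-0.84)·6 + (-3.72)·60 = -228.24.
Var(Y) = a²·Var(B) + b²·Var(U) + 2ab·covariance of B and U with a = -0.84, b = -3.72.
Independence gives covariance of B and U = 0.
= (-0.84)²·13.7 + (-3.72)²·79 + 2·(-0.84)·(-3.72)·0
= 9.66672 + 1093.2336 + 0 = 1102.90032.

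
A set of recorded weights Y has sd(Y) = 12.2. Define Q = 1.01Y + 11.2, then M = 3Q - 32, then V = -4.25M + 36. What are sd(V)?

sd(V) = 157.1055

sd(Q) = |1.01|·12.2 = 12.322.
sd(M) = |3|·12.322 = 36.966.
sd(V) = |-4.25|·36.966 = 157.1055.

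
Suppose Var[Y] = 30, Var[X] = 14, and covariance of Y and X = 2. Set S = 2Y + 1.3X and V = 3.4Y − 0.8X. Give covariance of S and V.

covariance of S and V = 195.08

By bilinearity, covariance of S and V = ac·Var[Y] + bd·Var[X] + (ad+bc)·covariance of Y and X, with a=2, b=1.3, c=3.4, d=-0.8.
ac·Var[Y] = 2·3.4·30 = 204
bd·Var[X] = 1.3·(-0.8)·14 = -14.56
(ad+bc)·covariance of Y and X = (2.82)·2 = 5.64
covariance of S and V = 204 + (-14.56) + 5.64 = 195.08.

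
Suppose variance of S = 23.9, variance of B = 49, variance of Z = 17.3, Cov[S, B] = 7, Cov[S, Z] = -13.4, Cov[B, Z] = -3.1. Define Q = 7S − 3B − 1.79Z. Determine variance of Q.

variance of Q = 1676.04093

variance of Q = a²·variance of S + b²·variance of B + c²·variance of Z + 2ab·Cov[S, B] + 2ac·Cov[S, Z] + 2bc·Cov[B, Z], with a = 7, b = -3, c = -1.79.
= 1171.1 + 441 + 55.43093 + (-294) + 335.804 + (-33.294)
= 1676.04093.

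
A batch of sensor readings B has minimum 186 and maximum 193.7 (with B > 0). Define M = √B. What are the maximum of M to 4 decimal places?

√B is increasing on this domain, so max(M) comes from max(B) = 193.7: max(M) = √(193.7) ≈ 13.9176.

max(M) = 13.9176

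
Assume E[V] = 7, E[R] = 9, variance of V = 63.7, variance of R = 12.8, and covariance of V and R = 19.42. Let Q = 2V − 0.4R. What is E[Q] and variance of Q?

E[Q] = 2·E[V] + (-0.4)·E[R] = 2·7 + (-0.4)·9 = 10.4.
variance of Q = a²·variance of V + b²·variance of R + 2ab·covariance of V and R with a = 2, b = -0.4.
= 2²·63.7 + (-0.4)²·12.8 + 2·2·(-0.4)·19.42
= 254.8 + 2.048 + (-31.072) = 225.776.

E[Q] = 10.4, variance of Q = 225.776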